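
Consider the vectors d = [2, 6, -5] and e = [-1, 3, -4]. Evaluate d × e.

(-9, 13, 12)

i: 6·(-4) - (-5)·3 = -24 - (-15) = -9
j: (-5)·(-1) - 2·(-4) = 5 - (-8) = 13
k: 2·3 - 6·(-1) = 6 - (-6) = 12
d × e = (-9, 13, 12)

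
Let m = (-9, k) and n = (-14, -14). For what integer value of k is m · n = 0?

9

m · n = (-9)·(-14) + k·(-14) = 126 - 14k
Set equal to 0: -14k = -126, so k = 9.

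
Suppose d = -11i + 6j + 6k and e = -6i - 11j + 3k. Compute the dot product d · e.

d · e = (-11)·(-6) + 6·(-11) + 6·3 = 66 - 66 + 18 = 18

18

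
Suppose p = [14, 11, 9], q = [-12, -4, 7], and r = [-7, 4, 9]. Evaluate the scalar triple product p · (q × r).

-931

q × r:
i: (-4)·9 - 7·4 = -36 - 28 = -64
j: 7·(-7) - (-12)·9 = -49 - (-108) = 59
k: (-12)·4 - (-4)·(-7) = -48 - 28 = -76
q × r = (-64, 59, -76)
p · (q × r) = 14·(-64) + 11·59 + 9·(-76) = -896 + 649 - 684 = -931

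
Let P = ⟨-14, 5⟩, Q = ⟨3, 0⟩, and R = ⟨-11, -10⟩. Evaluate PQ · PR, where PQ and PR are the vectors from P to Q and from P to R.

PQ = Q − P = (17, -5)
PR = R − P = (3, -15)
PQ · PR = 17·3 + (-5)·(-15) = 51 + 75 = 126

126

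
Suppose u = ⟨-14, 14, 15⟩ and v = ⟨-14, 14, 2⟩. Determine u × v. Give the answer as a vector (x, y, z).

i: 14·2 - 15·14 = 28 - 210 = -182
j: 15·(-14) - (-14)·2 = -210 - (-28) = -182
k: (-14)·14 - 14·(-14) = -196 - (-196) = 0
u × v = (-182, -182, 0)

(-182, -182, 0)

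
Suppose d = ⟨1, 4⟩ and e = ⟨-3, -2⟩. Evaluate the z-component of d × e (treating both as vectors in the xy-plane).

1·(-2) - 4·(-3) = -2 - (-12) = 10

10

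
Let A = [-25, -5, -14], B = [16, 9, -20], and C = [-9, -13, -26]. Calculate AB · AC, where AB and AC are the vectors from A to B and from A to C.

AB = B − A = (41, 14, -6)
AC = C − A = (16, -8, -12)
AB · AC = 41·16 + 14·(-8) + (-6)·(-12) = 656 - 112 + 72 = 616

616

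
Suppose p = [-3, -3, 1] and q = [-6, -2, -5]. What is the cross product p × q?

i: (-3)·(-5) - 1·(-2) = 15 - (-2) = 17
j: 1·(-6) - (-3)·(-5) = -6 - 15 = -21
k: (-3)·(-2) - (-3)·(-6) = 6 - 18 = -12
p × q = (17, -21, -12)

(17, -21, -12)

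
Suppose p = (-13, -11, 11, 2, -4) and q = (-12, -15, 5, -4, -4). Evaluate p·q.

p · q = (-13)·(-12) + (-11)·(-15) + 11·5 + 2·(-4) + (-4)·(-4) = 156 + 165 + 55 - 8 + 16 = 384

384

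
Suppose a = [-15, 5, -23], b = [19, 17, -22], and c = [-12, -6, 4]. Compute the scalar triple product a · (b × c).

b × c:
i: 17·4 - (-22)·(-6) = 68 - 132 = -64
j: (-22)·(-12) - 19·4 = 264 - 76 = 188
k: 19·(-6) - 17·(-12) = -114 - (-204) = 90
b × c = (-64, 188, 90)
a · (b × c) = (-15)·(-64) + 5·188 + (-23)·90 = 960 + 940 - 2070 = -170

-170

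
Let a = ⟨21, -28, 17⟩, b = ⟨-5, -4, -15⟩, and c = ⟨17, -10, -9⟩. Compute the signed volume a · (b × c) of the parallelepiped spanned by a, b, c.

b × c:
i: (-4)·(-9) - (-15)·(-10) = 36 - 150 = -114
j: (-15)·17 - (-5)·(-9) = -255 - 45 = -300
k: (-5)·(-10) - (-4)·17 = 50 - (-68) = 118
b × c = (-114, -300, 118)
a · (b × c) = 21·(-114) + (-28)·(-300) + 17·118 = -2394 + 8400 + 2006 = 8012

8012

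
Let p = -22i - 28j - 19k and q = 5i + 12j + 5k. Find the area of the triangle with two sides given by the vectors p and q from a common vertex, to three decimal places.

i: (-28)·5 - (-19)·12 = -140 - (-228) = 88
j: (-19)·5 - (-22)·5 = -95 - (-110) = 15
k: (-22)·12 - (-28)·5 = -264 - (-140) = -124
p × q = (88, 15, -124)
|p × q| = √(88² + 15² + (-124)²) = √23345 ≈ 152.7907
area = ½ · 152.7907 ≈ 76.395

76.395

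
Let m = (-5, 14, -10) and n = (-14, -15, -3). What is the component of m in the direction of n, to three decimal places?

-5.305

m · n = (-5)·(-14) + 14·(-15) + (-10)·(-3) = 70 - 210 + 30 = -110
|n| = √(196 + 225 + 9) = √430 ≈ 20.7364
comp_n m = -110 / √430 ≈ -5.305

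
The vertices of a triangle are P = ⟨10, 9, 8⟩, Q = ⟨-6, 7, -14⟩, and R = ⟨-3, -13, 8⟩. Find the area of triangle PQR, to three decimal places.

PQ = (-16, -2, -22),  PR = (-13, -22, 0)
i: (-2)·0 - (-22)·(-22) = 0 - 484 = -484
j: (-22)·(-13) - (-16)·0 = 286 - 0 = 286
k: (-16)·(-22) - (-2)·(-13) = 352 - 26 = 326
PQ × PR = (-484, 286, 326)
|PQ × PR| = √422328 ≈ 649.8677
area = ½ · 649.8677 ≈ 324.934

324.934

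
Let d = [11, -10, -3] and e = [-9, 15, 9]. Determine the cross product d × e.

i: (-10)·9 - (-3)·15 = -90 - (-45) = -45
j: (-3)·(-9) - 11·9 = 27 - 99 = -72
k: 11·15 - (-10)·(-9) = 165 - 90 = 75
d × e = (-45, -72, 75)

(-45, -72, 75)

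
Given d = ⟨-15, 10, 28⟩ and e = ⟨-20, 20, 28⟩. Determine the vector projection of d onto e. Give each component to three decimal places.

(-16.212, 16.212, 22.697)

d · e = (-15)·(-20) + 10·20 + 28·28 = 300 + 200 + 784 = 1284
|e|² = 400 + 400 + 784 = 1584
proj_e d = (1284/1584) · (-20, 20, 28) ≈ (-16.212, 16.212, 22.697)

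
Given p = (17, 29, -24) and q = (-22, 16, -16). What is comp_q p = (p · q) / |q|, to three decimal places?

p · q = 17·(-22) + 29·16 + (-24)·(-16) = -374 + 464 + 384 = 474
|q| = √(484 + 256 + 256) = √996 ≈ 31.5595
comp_q p = 474 / √996 ≈ 15.019

15.019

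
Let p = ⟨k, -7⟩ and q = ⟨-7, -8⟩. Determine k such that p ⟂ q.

p · q = k·(-7) + (-7)·(-8) = 56 - 7k
Set equal to 0: -7k = -56, so k = 8.

8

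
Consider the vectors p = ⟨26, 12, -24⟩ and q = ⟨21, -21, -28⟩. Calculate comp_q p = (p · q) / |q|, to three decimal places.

p · q = 26·21 + 12·(-21) + (-24)·(-28) = 546 - 252 + 672 = 966
|q| = √(441 + 441 + 784) = √1666 ≈ 40.8167
comp_q p = 966 / √1666 ≈ 23.667

23.667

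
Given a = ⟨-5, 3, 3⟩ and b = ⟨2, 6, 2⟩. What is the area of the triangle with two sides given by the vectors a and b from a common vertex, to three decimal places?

i: 3·2 - 3·6 = 6 - 18 = -12
j: 3·2 - (-5)·2 = 6 - (-10) = 16
k: (-5)·6 - 3·2 = -30 - 6 = -36
a × b = (-12, 16, -36)
|a × b| = √((-12)² + 16² + (-36)²) = √1696 ≈ 41.1825
area = ½ · 41.1825 ≈ 20.591

20.591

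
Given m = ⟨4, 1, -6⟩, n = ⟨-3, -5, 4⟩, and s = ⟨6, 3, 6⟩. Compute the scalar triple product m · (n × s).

n × s:
i: (-5)·6 - 4·3 = -30 - 12 = -42
j: 4·6 - (-3)·6 = 24 - (-18) = 42
k: (-3)·3 - (-5)·6 = -9 - (-30) = 21
n × s = (-42, 42, 21)
m · (n × s) = 4·(-42) + 1·42 + (-6)·21 = -168 + 42 - 126 = -252

-252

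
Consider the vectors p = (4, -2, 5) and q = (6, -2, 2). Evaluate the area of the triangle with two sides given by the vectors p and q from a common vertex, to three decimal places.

i: (-2)·2 - 5·(-2) = -4 - (-10) = 6
j: 5·6 - 4·2 = 30 - 8 = 22
k: 4·(-2) - (-2)·6 = -8 - (-12) = 4
p × q = (6, 22, 4)
|p × q| = √(6² + 22² + 4²) = √536 ≈ 23.1517
area = ½ · 23.1517 ≈ 11.576

11.576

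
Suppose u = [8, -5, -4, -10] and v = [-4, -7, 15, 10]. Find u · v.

-157

u · v = 8·(-4) + (-5)·(-7) + (-4)·15 + (-10)·10 = -32 + 35 - 60 - 100 = -157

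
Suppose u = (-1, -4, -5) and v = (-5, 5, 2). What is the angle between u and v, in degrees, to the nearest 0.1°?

u · v = (-1)·(-5) + (-4)·5 + (-5)·2 = 5 - 20 - 10 = -25
|u|² = 1 + 16 + 25 = 42,  |u| = √42 ≈ 6.480741
|v|² = 25 + 25 + 4 = 54,  |v| = √54 ≈ 7.348469
cos θ = -25 / (6.480741 · 7.348469) ≈ -0.52495
θ = arccos(-0.52495) ≈ 121.7°

121.7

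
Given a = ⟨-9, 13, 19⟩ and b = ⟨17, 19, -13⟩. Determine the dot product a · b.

a · b = (-9)·17 + 13·19 + 19·(-13) = -153 + 247 - 247 = -153

-153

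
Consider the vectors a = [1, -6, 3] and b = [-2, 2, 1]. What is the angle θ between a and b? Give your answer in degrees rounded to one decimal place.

122.7

a · b = 1·(-2) + (-6)·2 + 3·1 = -2 - 12 + 3 = -11
|a|² = 1 + 36 + 9 = 46,  |a| = √46 ≈ 6.782330
|b|² = 4 + 4 + 1 = 9,  |b| = √9 ≈ 3.000000
cos θ = -11 / (6.782330 · 3.000000) ≈ -0.54062
θ = arccos(-0.54062) ≈ 122.7°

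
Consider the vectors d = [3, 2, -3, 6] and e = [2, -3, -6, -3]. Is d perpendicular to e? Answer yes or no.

d · e = 3·2 + 2·(-3) + (-3)·(-6) + 6·(-3) = 6 - 6 + 18 - 18 = 0
Zero, so the vectors are orthogonal.

yes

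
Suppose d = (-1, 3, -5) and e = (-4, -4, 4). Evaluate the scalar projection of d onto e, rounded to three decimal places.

-4.041

d · e = (-1)·(-4) + 3·(-4) + (-5)·4 = 4 - 12 - 20 = -28
|e| = √(16 + 16 + 16) = √48 ≈ 6.9282
comp_e d = -28 / √48 ≈ -4.041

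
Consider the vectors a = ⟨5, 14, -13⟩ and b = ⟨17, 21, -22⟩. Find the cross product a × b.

(-35, -111, -133)

i: 14·(-22) - (-13)·21 = -308 - (-273) = -35
j: (-13)·17 - 5·(-22) = -221 - (-110) = -111
k: 5·21 - 14·17 = 105 - 238 = -133
a × b = (-35, -111, -133)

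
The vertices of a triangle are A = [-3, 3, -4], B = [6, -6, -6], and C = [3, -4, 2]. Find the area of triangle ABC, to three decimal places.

47.595

AB = (9, -9, -2),  AC = (6, -7, 6)
i: (-9)·6 - (-2)·(-7) = -54 - 14 = -68
j: (-2)·6 - 9·6 = -12 - 54 = -66
k: 9·(-7) - (-9)·6 = -63 - (-54) = -9
AB × AC = (-68, -66, -9)
|AB × AC| = √9061 ≈ 95.1893
area = ½ · 95.1893 ≈ 47.595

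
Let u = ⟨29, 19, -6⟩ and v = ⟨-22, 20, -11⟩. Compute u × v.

(-89, 451, 998)

i: 19·(-11) - (-6)·20 = -209 - (-120) = -89
j: (-6)·(-22) - 29·(-11) = 132 - (-319) = 451
k: 29·20 - 19·(-22) = 580 - (-418) = 998
u × v = (-89, 451, 998)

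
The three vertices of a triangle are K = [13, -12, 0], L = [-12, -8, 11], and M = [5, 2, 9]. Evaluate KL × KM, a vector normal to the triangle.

KL = (-25, 4, 11)
KM = (-8, 14, 9)
i: 4·9 - 11·14 = 36 - 154 = -118
j: 11·(-8) - (-25)·9 = -88 - (-225) = 137
k: (-25)·14 - 4·(-8) = -350 - (-32) = -318
KL × KM = (-118, 137, -318)

(-118, 137, -318)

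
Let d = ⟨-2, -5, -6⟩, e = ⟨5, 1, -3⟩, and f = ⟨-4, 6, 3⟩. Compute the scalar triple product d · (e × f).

-231

e × f:
i: 1·3 - (-3)·6 = 3 - (-18) = 21
j: (-3)·(-4) - 5·3 = 12 - 15 = -3
k: 5·6 - 1·(-4) = 30 - (-4) = 34
e × f = (21, -3, 34)
d · (e × f) = (-2)·21 + (-5)·(-3) + (-6)·34 = -42 + 15 - 204 = -231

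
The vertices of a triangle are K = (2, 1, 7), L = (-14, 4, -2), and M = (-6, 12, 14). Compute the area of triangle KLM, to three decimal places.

KL = (-16, 3, -9),  KM = (-8, 11, 7)
i: 3·7 - (-9)·11 = 21 - (-99) = 120
j: (-9)·(-8) - (-16)·7 = 72 - (-112) = 184
k: (-16)·11 - 3·(-8) = -176 - (-24) = -152
KL × KM = (120, 184, -152)
|KL × KM| = √71360 ≈ 267.1329
area = ½ · 267.1329 ≈ 133.566

133.566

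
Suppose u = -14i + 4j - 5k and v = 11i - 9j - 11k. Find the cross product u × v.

(-89, -209, 82)

i: 4·(-11) - (-5)·(-9) = -44 - 45 = -89
j: (-5)·11 - (-14)·(-11) = -55 - 154 = -209
k: (-14)·(-9) - 4·11 = 126 - 44 = 82
u × v = (-89, -209, 82)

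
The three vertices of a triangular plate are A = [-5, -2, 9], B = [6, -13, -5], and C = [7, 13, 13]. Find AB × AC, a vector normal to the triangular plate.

(166, -212, 297)

AB = (11, -11, -14)
AC = (12, 15, 4)
i: (-11)·4 - (-14)·15 = -44 - (-210) = 166
j: (-14)·12 - 11·4 = -168 - 44 = -212
k: 11·15 - (-11)·12 = 165 - (-132) = 297
AB × AC = (166, -212, 297)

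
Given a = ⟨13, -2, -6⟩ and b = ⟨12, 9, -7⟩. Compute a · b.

a · b = 13·12 + (-2)·9 + (-6)·(-7) = 156 - 18 + 42 = 180

180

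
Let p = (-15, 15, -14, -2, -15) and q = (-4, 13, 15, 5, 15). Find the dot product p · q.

p · q = (-15)·(-4) + 15·13 + (-14)·15 + (-2)·5 + (-15)·15 = 60 + 195 - 210 - 10 - 225 = -190

-190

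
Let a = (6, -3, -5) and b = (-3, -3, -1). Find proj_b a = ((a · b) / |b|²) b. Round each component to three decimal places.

a · b = 6·(-3) + (-3)·(-3) + (-5)·(-1) = -18 + 9 + 5 = -4
|b|² = 9 + 9 + 1 = 19
proj_b a = (-4/19) · (-3, -3, -1) ≈ (0.632, 0.632, 0.211)

(0.632, 0.632, 0.211)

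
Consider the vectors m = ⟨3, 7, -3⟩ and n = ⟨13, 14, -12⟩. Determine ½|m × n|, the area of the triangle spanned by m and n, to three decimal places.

32.303

i: 7·(-12) - (-3)·14 = -84 - (-42) = -42
j: (-3)·13 - 3·(-12) = -39 - (-36) = -3
k: 3·14 - 7·13 = 42 - 91 = -49
m × n = (-42, -3, -49)
|m × n| = √((-42)² + (-3)² + (-49)²) = √4174 ≈ 64.6065
area = ½ · 64.6065 ≈ 32.303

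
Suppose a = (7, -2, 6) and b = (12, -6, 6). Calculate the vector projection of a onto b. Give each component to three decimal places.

a · b = 7·12 + (-2)·(-6) + 6·6 = 84 + 12 + 36 = 132
|b|² = 144 + 36 + 36 = 216
proj_b a = (132/216) · (12, -6, 6) ≈ (7.333, -3.667, 3.667)

(7.333, -3.667, 3.667)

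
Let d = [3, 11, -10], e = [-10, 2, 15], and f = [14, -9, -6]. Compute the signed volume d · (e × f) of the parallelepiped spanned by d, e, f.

1399

e × f:
i: 2·(-6) - 15·(-9) = -12 - (-135) = 123
j: 15·14 - (-10)·(-6) = 210 - 60 = 150
k: (-10)·(-9) - 2·14 = 90 - 28 = 62
e × f = (123, 150, 62)
d · (e × f) = 3·123 + 11·150 + (-10)·62 = 369 + 1650 - 620 = 1399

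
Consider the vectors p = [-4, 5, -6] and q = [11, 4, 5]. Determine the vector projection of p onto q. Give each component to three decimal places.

(-3.667, -1.333, -1.667)

p · q = (-4)·11 + 5·4 + (-6)·5 = -44 + 20 - 30 = -54
|q|² = 121 + 16 + 25 = 162
proj_q p = (-54/162) · (11, 4, 5) ≈ (-3.667, -1.333, -1.667)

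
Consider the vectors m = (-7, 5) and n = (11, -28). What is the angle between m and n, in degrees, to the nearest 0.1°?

147.0

m · n = (-7)·11 + 5·(-28) = -77 - 140 = -217
|m|² = 49 + 25 = 74,  |m| = √74 ≈ 8.602325
|n|² = 121 + 784 = 905,  |n| = √905 ≈ 30.083218
cos θ = -217 / (8.602325 · 30.083218) ≈ -0.83853
θ = arccos(-0.83853) ≈ 147.0°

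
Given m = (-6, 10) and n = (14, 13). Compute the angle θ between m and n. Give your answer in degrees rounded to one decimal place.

78.1

m · n = (-6)·14 + 10·13 = -84 + 130 = 46
|m|² = 36 + 100 = 136,  |m| = √136 ≈ 11.661904
|n|² = 196 + 169 = 365,  |n| = √365 ≈ 19.104973
cos θ = 46 / (11.661904 · 19.104973) ≈ 0.20646
θ = arccos(0.20646) ≈ 78.1°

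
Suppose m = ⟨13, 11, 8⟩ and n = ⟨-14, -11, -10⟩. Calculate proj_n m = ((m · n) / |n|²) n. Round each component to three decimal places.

m · n = 13·(-14) + 11·(-11) + 8·(-10) = -182 - 121 - 80 = -383
|n|² = 196 + 121 + 100 = 417
proj_n m = (-383/417) · (-14, -11, -10) ≈ (12.859, 10.103, 9.185)

(12.859, 10.103, 9.185)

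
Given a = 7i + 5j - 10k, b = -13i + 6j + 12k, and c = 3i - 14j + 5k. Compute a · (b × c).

b × c:
i: 6·5 - 12·(-14) = 30 - (-168) = 198
j: 12·3 - (-13)·5 = 36 - (-65) = 101
k: (-13)·(-14) - 6·3 = 182 - 18 = 164
b × c = (198, 101, 164)
a · (b × c) = 7·198 + 5·101 + (-10)·164 = 1386 + 505 - 1640 = 251

251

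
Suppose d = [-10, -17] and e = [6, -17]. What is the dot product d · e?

d · e = (-10)·6 + (-17)·(-17) = -60 + 289 = 229

229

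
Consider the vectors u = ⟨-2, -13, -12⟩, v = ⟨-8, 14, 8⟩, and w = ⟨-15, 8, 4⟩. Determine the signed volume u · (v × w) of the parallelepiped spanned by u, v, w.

v × w:
i: 14·4 - 8·8 = 56 - 64 = -8
j: 8·(-15) - (-8)·4 = -120 - (-32) = -88
k: (-8)·8 - 14·(-15) = -64 - (-210) = 146
v × w = (-8, -88, 146)
u · (v × w) = (-2)·(-8) + (-13)·(-88) + (-12)·146 = 16 + 1144 - 1752 = -592

-592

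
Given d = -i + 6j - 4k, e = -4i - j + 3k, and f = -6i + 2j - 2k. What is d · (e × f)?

-96

e × f:
i: (-1)·(-2) - 3·2 = 2 - 6 = -4
j: 3·(-6) - (-4)·(-2) = -18 - 8 = -26
k: (-4)·2 - (-1)·(-6) = -8 - 6 = -14
e × f = (-4, -26, -14)
d · (e × f) = (-1)·(-4) + 6·(-26) + (-4)·(-14) = 4 - 156 + 56 = -96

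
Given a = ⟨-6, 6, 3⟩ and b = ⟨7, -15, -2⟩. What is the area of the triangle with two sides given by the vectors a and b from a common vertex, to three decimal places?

29.470

i: 6·(-2) - 3·(-15) = -12 - (-45) = 33
j: 3·7 - (-6)·(-2) = 21 - 12 = 9
k: (-6)·(-15) - 6·7 = 90 - 42 = 48
a × b = (33, 9, 48)
|a × b| = √(33² + 9² + 48²) = √3474 ≈ 58.9406
area = ½ · 58.9406 ≈ 29.470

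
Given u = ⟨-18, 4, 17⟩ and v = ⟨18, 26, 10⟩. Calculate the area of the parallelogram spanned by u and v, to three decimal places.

830.301

i: 4·10 - 17·26 = 40 - 442 = -402
j: 17·18 - (-18)·10 = 306 - (-180) = 486
k: (-18)·26 - 4·18 = -468 - 72 = -540
u × v = (-402, 486, -540)
|u × v| = √((-402)² + 486² + (-540)²) = √689400 ≈ 830.3012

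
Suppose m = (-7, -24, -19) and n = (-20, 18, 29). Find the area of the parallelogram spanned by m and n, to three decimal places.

i: (-24)·29 - (-19)·18 = -696 - (-342) = -354
j: (-19)·(-20) - (-7)·29 = 380 - (-203) = 583
k: (-7)·18 - (-24)·(-20) = -126 - 480 = -606
m × n = (-354, 583, -606)
|m × n| = √((-354)² + 583² + (-606)²) = √832441 ≈ 912.3820

912.382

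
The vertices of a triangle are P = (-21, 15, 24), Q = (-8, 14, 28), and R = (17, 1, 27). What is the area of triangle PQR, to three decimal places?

PQ = (13, -1, 4),  PR = (38, -14, 3)
i: (-1)·3 - 4·(-14) = -3 - (-56) = 53
j: 4·38 - 13·3 = 152 - 39 = 113
k: 13·(-14) - (-1)·38 = -182 - (-38) = -144
PQ × PR = (53, 113, -144)
|PQ × PR| = √36314 ≈ 190.5623
area = ½ · 190.5623 ≈ 95.281

95.281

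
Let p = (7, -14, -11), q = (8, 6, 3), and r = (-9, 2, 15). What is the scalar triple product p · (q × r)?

1876

q × r:
i: 6·15 - 3·2 = 90 - 6 = 84
j: 3·(-9) - 8·15 = -27 - 120 = -147
k: 8·2 - 6·(-9) = 16 - (-54) = 70
q × r = (84, -147, 70)
p · (q × r) = 7·84 + (-14)·(-147) + (-11)·70 = 588 + 2058 - 770 = 1876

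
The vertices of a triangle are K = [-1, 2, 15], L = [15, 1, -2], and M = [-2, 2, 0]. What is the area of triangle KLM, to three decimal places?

KL = (16, -1, -17),  KM = (-1, 0, -15)
i: (-1)·(-15) - (-17)·0 = 15 - 0 = 15
j: (-17)·(-1) - 16·(-15) = 17 - (-240) = 257
k: 16·0 - (-1)·(-1) = 0 - 1 = -1
KL × KM = (15, 257, -1)
|KL × KM| = √66275 ≈ 257.4393
area = ½ · 257.4393 ≈ 128.720

128.720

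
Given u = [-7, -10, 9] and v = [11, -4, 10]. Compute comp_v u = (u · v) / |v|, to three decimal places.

3.443

u · v = (-7)·11 + (-10)·(-4) + 9·10 = -77 + 40 + 90 = 53
|v| = √(121 + 16 + 100) = √237 ≈ 15.3948
comp_v u = 53 / √237 ≈ 3.443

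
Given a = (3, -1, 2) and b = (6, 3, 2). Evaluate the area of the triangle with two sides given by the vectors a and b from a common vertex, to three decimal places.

i: (-1)·2 - 2·3 = -2 - 6 = -8
j: 2·6 - 3·2 = 12 - 6 = 6
k: 3·3 - (-1)·6 = 9 - (-6) = 15
a × b = (-8, 6, 15)
|a × b| = √((-8)² + 6² + 15²) = √325 ≈ 18.0278
area = ½ · 18.0278 ≈ 9.014

9.014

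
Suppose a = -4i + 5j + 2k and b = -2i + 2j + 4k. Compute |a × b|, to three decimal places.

20.100

i: 5·4 - 2·2 = 20 - 4 = 16
j: 2·(-2) - (-4)·4 = -4 - (-16) = 12
k: (-4)·2 - 5·(-2) = -8 - (-10) = 2
a × b = (16, 12, 2)
|a × b| = √(16² + 12² + 2²) = √404 ≈ 20.0998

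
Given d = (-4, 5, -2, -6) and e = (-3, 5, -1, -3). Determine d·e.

57

d · e = (-4)·(-3) + 5·5 + (-2)·(-1) + (-6)·(-3) = 12 + 25 + 2 + 18 = 57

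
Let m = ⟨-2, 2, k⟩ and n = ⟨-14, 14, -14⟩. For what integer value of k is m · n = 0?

4

m · n = (-2)·(-14) + 2·14 + k·(-14) = 56 - 14k
Set equal to 0: -14k = -56, so k = 4.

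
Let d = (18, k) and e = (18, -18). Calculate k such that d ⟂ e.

d · e = 18·18 + k·(-18) = 324 - 18k
Set equal to 0: -18k = -324, so k = 18.

18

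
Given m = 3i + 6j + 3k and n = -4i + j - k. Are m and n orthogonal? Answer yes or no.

no

m · n = 3·(-4) + 6·1 + 3·(-1) = -12 + 6 - 3 = -9
Nonzero, so the vectors are not orthogonal.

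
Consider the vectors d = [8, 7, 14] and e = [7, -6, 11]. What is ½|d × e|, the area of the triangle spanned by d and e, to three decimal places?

i: 7·11 - 14·(-6) = 77 - (-84) = 161
j: 14·7 - 8·11 = 98 - 88 = 10
k: 8·(-6) - 7·7 = -48 - 49 = -97
d × e = (161, 10, -97)
|d × e| = √(161² + 10² + (-97)²) = √35430 ≈ 188.2286
area = ½ · 188.2286 ≈ 94.114

94.114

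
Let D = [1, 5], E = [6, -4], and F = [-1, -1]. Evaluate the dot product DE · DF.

DE = E − D = (5, -9)
DF = F − D = (-2, -6)
DE · DF = 5·(-2) + (-9)·(-6) = -10 + 54 = 44

44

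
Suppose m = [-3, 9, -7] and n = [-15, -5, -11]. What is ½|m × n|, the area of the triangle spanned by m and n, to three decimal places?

i: 9·(-11) - (-7)·(-5) = -99 - 35 = -134
j: (-7)·(-15) - (-3)·(-11) = 105 - 33 = 72
k: (-3)·(-5) - 9·(-15) = 15 - (-135) = 150
m × n = (-134, 72, 150)
|m × n| = √((-134)² + 72² + 150²) = √45640 ≈ 213.6352
area = ½ · 213.6352 ≈ 106.818

106.818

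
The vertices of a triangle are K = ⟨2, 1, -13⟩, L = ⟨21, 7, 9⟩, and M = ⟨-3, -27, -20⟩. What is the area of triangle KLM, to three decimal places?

381.448

KL = (19, 6, 22),  KM = (-5, -28, -7)
i: 6·(-7) - 22·(-28) = -42 - (-616) = 574
j: 22·(-5) - 19·(-7) = -110 - (-133) = 23
k: 19·(-28) - 6·(-5) = -532 - (-30) = -502
KL × KM = (574, 23, -502)
|KL × KM| = √582009 ≈ 762.8951
area = ½ · 762.8951 ≈ 381.448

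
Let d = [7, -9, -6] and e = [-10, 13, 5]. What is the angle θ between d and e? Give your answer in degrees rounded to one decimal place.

169.2

d · e = 7·(-10) + (-9)·13 + (-6)·5 = -70 - 117 - 30 = -217
|d|² = 49 + 81 + 36 = 166,  |d| = √166 ≈ 12.884099
|e|² = 100 + 169 + 25 = 294,  |e| = √294 ≈ 17.146428
cos θ = -217 / (12.884099 · 17.146428) ≈ -0.98227
θ = arccos(-0.98227) ≈ 169.2°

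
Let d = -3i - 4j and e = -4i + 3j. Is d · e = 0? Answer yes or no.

d · e = (-3)·(-4) + (-4)·3 = 12 - 12 = 0
Zero, so the vectors are orthogonal.

yes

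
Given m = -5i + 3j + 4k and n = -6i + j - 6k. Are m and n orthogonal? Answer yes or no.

no

m · n = (-5)·(-6) + 3·1 + 4·(-6) = 30 + 3 - 24 = 9
Nonzero, so the vectors are not orthogonal.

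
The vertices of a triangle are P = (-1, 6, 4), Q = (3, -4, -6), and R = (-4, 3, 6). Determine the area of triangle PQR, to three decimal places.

PQ = (4, -10, -10),  PR = (-3, -3, 2)
i: (-10)·2 - (-10)·(-3) = -20 - 30 = -50
j: (-10)·(-3) - 4·2 = 30 - 8 = 22
k: 4·(-3) - (-10)·(-3) = -12 - 30 = -42
PQ × PR = (-50, 22, -42)
|PQ × PR| = √4748 ≈ 68.9057
area = ½ · 68.9057 ≈ 34.453

34.453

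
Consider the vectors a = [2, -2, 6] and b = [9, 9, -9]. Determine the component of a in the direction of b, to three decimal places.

-3.464

a · b = 2·9 + (-2)·9 + 6·(-9) = 18 - 18 - 54 = -54
|b| = √(81 + 81 + 81) = √243 ≈ 15.5885
comp_b a = -54 / √243 ≈ -3.464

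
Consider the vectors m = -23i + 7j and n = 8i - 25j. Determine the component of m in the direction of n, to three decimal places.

-13.677

m · n = (-23)·8 + 7·(-25) = -184 - 175 = -359
|n| = √(64 + 625) = √689 ≈ 26.2488
comp_n m = -359 / √689 ≈ -13.677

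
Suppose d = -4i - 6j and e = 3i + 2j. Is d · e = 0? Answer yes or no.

d · e = (-4)·3 + (-6)·2 = -12 - 12 = -24
Nonzero, so the vectors are not orthogonal.

no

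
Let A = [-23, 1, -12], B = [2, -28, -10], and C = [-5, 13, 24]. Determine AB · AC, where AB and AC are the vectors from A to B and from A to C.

174

AB = B − A = (25, -29, 2)
AC = C − A = (18, 12, 36)
AB · AC = 25·18 + (-29)·12 + 2·36 = 450 - 348 + 72 = 174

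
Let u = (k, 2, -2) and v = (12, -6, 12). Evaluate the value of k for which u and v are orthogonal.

u · v = k·12 + 2·(-6) + (-2)·12 = -36 + 12k
Set equal to 0: 12k = 36, so k = 3.

3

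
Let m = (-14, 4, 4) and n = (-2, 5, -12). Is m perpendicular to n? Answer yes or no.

yes

m · n = (-14)·(-2) + 4·5 + 4·(-12) = 28 + 20 - 48 = 0
Zero, so the vectors are orthogonal.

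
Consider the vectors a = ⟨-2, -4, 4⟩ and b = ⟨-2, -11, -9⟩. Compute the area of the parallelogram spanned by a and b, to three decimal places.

85.276

i: (-4)·(-9) - 4·(-11) = 36 - (-44) = 80
j: 4·(-2) - (-2)·(-9) = -8 - 18 = -26
k: (-2)·(-11) - (-4)·(-2) = 22 - 8 = 14
a × b = (80, -26, 14)
|a × b| = √(80² + (-26)² + 14²) = √7272 ≈ 85.2760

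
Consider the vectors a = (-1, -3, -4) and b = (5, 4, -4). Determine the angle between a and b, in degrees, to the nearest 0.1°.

a · b = (-1)·5 + (-3)·4 + (-4)·(-4) = -5 - 12 + 16 = -1
|a|² = 1 + 9 + 16 = 26,  |a| = √26 ≈ 5.099020
|b|² = 25 + 16 + 16 = 57,  |b| = √57 ≈ 7.549834
cos θ = -1 / (5.099020 · 7.549834) ≈ -0.02598
θ = arccos(-0.02598) ≈ 91.5°

91.5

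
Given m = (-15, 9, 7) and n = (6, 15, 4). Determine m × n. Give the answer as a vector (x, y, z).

(-69, 102, -279)

i: 9·4 - 7·15 = 36 - 105 = -69
j: 7·6 - (-15)·4 = 42 - (-60) = 102
k: (-15)·15 - 9·6 = -225 - 54 = -279
m × n = (-69, 102, -279)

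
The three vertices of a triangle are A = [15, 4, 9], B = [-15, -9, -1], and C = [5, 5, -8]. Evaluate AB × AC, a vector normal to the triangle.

AB = (-30, -13, -10)
AC = (-10, 1, -17)
i: (-13)·(-17) - (-10)·1 = 221 - (-10) = 231
j: (-10)·(-10) - (-30)·(-17) = 100 - 510 = -410
k: (-30)·1 - (-13)·(-10) = -30 - 130 = -160
AB × AC = (231, -410, -160)

(231, -410, -160)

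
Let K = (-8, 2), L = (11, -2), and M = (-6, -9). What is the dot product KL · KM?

82

KL = L − K = (19, -4)
KM = M − K = (2, -11)
KL · KM = 19·2 + (-4)·(-11) = 38 + 44 = 82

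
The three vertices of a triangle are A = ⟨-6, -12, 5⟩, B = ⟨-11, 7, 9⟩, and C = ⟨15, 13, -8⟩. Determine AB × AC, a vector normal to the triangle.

(-347, 19, -524)

AB = (-5, 19, 4)
AC = (21, 25, -13)
i: 19·(-13) - 4·25 = -247 - 100 = -347
j: 4·21 - (-5)·(-13) = 84 - 65 = 19
k: (-5)·25 - 19·21 = -125 - 399 = -524
AB × AC = (-347, 19, -524)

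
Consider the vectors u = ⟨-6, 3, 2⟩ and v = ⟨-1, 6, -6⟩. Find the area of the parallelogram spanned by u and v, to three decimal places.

i: 3·(-6) - 2·6 = -18 - 12 = -30
j: 2·(-1) - (-6)·(-6) = -2 - 36 = -38
k: (-6)·6 - 3·(-1) = -36 - (-3) = -33
u × v = (-30, -38, -33)
|u × v| = √((-30)² + (-38)² + (-33)²) = √3433 ≈ 58.5918

58.592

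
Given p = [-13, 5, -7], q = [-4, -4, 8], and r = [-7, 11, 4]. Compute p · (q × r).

q × r:
i: (-4)·4 - 8·11 = -16 - 88 = -104
j: 8·(-7) - (-4)·4 = -56 - (-16) = -40
k: (-4)·11 - (-4)·(-7) = -44 - 28 = -72
q × r = (-104, -40, -72)
p · (q × r) = (-13)·(-104) + 5·(-40) + (-7)·(-72) = 1352 - 200 + 504 = 1656

1656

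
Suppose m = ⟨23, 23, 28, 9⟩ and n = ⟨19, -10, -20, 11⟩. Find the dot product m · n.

-254

m · n = 23·19 + 23·(-10) + 28·(-20) + 9·11 = 437 - 230 - 560 + 99 = -254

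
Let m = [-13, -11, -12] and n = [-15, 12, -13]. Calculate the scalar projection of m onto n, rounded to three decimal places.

9.442

m · n = (-13)·(-15) + (-11)·12 + (-12)·(-13) = 195 - 132 + 156 = 219
|n| = √(225 + 144 + 169) = √538 ≈ 23.1948
comp_n m = 219 / √538 ≈ 9.442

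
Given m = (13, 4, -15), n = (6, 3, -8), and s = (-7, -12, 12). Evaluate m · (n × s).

n × s:
i: 3·12 - (-8)·(-12) = 36 - 96 = -60
j: (-8)·(-7) - 6·12 = 56 - 72 = -16
k: 6·(-12) - 3·(-7) = -72 - (-21) = -51
n × s = (-60, -16, -51)
m · (n × s) = 13·(-60) + 4·(-16) + (-15)·(-51) = -780 - 64 + 765 = -79

-79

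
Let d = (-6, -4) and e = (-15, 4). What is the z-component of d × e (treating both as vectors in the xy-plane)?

(-6)·4 - (-4)·(-15) = -24 - 60 = -84

-84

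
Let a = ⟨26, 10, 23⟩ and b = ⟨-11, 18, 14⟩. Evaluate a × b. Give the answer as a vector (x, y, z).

i: 10·14 - 23·18 = 140 - 414 = -274
j: 23·(-11) - 26·14 = -253 - 364 = -617
k: 26·18 - 10·(-11) = 468 - (-110) = 578
a × b = (-274, -617, 578)

(-274, -617, 578)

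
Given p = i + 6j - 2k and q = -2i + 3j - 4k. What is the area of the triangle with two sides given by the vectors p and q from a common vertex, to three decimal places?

i: 6·(-4) - (-2)·3 = -24 - (-6) = -18
j: (-2)·(-2) - 1·(-4) = 4 - (-4) = 8
k: 1·3 - 6·(-2) = 3 - (-12) = 15
p × q = (-18, 8, 15)
|p × q| = √((-18)² + 8² + 15²) = √613 ≈ 24.7588
area = ½ · 24.7588 ≈ 12.379

12.379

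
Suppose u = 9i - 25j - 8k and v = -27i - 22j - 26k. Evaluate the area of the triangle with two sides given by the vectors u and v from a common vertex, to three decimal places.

i: (-25)·(-26) - (-8)·(-22) = 650 - 176 = 474
j: (-8)·(-27) - 9·(-26) = 216 - (-234) = 450
k: 9·(-22) - (-25)·(-27) = -198 - 675 = -873
u × v = (474, 450, -873)
|u × v| = √(474² + 450² + (-873)²) = √1189305 ≈ 1090.5526
area = ½ · 1090.5526 ≈ 545.276

545.276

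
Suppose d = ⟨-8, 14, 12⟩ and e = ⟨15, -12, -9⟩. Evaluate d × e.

i: 14·(-9) - 12·(-12) = -126 - (-144) = 18
j: 12·15 - (-8)·(-9) = 180 - 72 = 108
k: (-8)·(-12) - 14·15 = 96 - 210 = -114
d × e = (18, 108, -114)

(18, 108, -114)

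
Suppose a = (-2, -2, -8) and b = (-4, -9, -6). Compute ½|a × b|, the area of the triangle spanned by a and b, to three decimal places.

32.016

i: (-2)·(-6) - (-8)·(-9) = 12 - 72 = -60
j: (-8)·(-4) - (-2)·(-6) = 32 - 12 = 20
k: (-2)·(-9) - (-2)·(-4) = 18 - 8 = 10
a × b = (-60, 20, 10)
|a × b| = √((-60)² + 20² + 10²) = √4100 ≈ 64.0312
area = ½ · 64.0312 ≈ 32.016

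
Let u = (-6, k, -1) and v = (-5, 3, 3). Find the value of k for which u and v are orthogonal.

-9

u · v = (-6)·(-5) + k·3 + (-1)·3 = 27 + 3k
Set equal to 0: 3k = -27, so k = -9.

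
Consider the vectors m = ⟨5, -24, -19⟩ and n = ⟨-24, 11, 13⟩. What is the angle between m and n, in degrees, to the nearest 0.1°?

m · n = 5·(-24) + (-24)·11 + (-19)·13 = -120 - 264 - 247 = -631
|m|² = 25 + 576 + 361 = 962,  |m| = √962 ≈ 31.016125
|n|² = 576 + 121 + 169 = 866,  |n| = √866 ≈ 29.427878
cos θ = -631 / (31.016125 · 29.427878) ≈ -0.69133
θ = arccos(-0.69133) ≈ 133.7°

133.7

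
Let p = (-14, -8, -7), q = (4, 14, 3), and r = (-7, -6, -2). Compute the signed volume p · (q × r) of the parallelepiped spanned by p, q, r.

q × r:
i: 14·(-2) - 3·(-6) = -28 - (-18) = -10
j: 3·(-7) - 4·(-2) = -21 - (-8) = -13
k: 4·(-6) - 14·(-7) = -24 - (-98) = 74
q × r = (-10, -13, 74)
p · (q × r) = (-14)·(-10) + (-8)·(-13) + (-7)·74 = 140 + 104 - 518 = -274

-274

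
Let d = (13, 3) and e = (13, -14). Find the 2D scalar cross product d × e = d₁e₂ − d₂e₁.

13·(-14) - 3·13 = -182 - 39 = -221

-221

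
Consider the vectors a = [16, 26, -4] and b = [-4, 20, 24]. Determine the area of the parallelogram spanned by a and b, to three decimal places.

900.453

i: 26·24 - (-4)·20 = 624 - (-80) = 704
j: (-4)·(-4) - 16·24 = 16 - 384 = -368
k: 16·20 - 26·(-4) = 320 - (-104) = 424
a × b = (704, -368, 424)
|a × b| = √(704² + (-368)² + 424²) = √810816 ≈ 900.4532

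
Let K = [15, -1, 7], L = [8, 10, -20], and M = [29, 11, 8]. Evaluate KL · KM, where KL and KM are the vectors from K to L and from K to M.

KL = L − K = (-7, 11, -27)
KM = M − K = (14, 12, 1)
KL · KM = (-7)·14 + 11·12 + (-27)·1 = -98 + 132 - 27 = 7

7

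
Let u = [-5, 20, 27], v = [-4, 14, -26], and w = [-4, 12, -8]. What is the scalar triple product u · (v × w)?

v × w:
i: 14·(-8) - (-26)·12 = -112 - (-312) = 200
j: (-26)·(-4) - (-4)·(-8) = 104 - 32 = 72
k: (-4)·12 - 14·(-4) = -48 - (-56) = 8
v × w = (200, 72, 8)
u · (v × w) = (-5)·200 + 20·72 + 27·8 = -1000 + 1440 + 216 = 656

656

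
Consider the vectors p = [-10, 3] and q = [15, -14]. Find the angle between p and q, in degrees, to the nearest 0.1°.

153.7

p · q = (-10)·15 + 3·(-14) = -150 - 42 = -192
|p|² = 100 + 9 = 109,  |p| = √109 ≈ 10.440307
|q|² = 225 + 196 = 421,  |q| = √421 ≈ 20.518285
cos θ = -192 / (10.440307 · 20.518285) ≈ -0.89629
θ = arccos(-0.89629) ≈ 153.7°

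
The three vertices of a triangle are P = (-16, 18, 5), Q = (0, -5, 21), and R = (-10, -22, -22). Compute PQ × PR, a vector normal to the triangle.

(1261, 528, -502)

PQ = (16, -23, 16)
PR = (6, -40, -27)
i: (-23)·(-27) - 16·(-40) = 621 - (-640) = 1261
j: 16·6 - 16·(-27) = 96 - (-432) = 528
k: 16·(-40) - (-23)·6 = -640 - (-138) = -502
PQ × PR = (1261, 528, -502)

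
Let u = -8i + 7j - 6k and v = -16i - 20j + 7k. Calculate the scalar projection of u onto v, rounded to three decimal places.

u · v = (-8)·(-16) + 7·(-20) + (-6)·7 = 128 - 140 - 42 = -54
|v| = √(256 + 400 + 49) = √705 ≈ 26.5518
comp_v u = -54 / √705 ≈ -2.034

-2.034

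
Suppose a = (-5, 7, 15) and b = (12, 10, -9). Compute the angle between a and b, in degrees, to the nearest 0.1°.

113.6

a · b = (-5)·12 + 7·10 + 15·(-9) = -60 + 70 - 135 = -125
|a|² = 25 + 49 + 225 = 299,  |a| = √299 ≈ 17.291616
|b|² = 144 + 100 + 81 = 325,  |b| = √325 ≈ 18.027756
cos θ = -125 / (17.291616 · 18.027756) ≈ -0.40099
θ = arccos(-0.40099) ≈ 113.6°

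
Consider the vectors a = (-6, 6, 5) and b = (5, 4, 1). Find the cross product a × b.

i: 6·1 - 5·4 = 6 - 20 = -14
j: 5·5 - (-6)·1 = 25 - (-6) = 31
k: (-6)·4 - 6·5 = -24 - 30 = -54
a × b = (-14, 31, -54)

(-14, 31, -54)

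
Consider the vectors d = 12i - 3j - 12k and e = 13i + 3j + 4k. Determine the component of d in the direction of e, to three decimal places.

7.108

d · e = 12·13 + (-3)·3 + (-12)·4 = 156 - 9 - 48 = 99
|e| = √(169 + 9 + 16) = √194 ≈ 13.9284
comp_e d = 99 / √194 ≈ 7.108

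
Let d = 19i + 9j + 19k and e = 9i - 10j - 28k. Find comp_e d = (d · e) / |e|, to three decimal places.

-14.518

d · e = 19·9 + 9·(-10) + 19·(-28) = 171 - 90 - 532 = -451
|e| = √(81 + 100 + 784) = √965 ≈ 31.0644
comp_e d = -451 / √965 ≈ -14.518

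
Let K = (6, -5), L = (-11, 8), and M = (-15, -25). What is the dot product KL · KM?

KL = L − K = (-17, 13)
KM = M − K = (-21, -20)
KL · KM = (-17)·(-21) + 13·(-20) = 357 - 260 = 97

97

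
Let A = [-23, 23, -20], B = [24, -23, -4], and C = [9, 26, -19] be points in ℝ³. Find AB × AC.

AB = (47, -46, 16)
AC = (32, 3, 1)
i: (-46)·1 - 16·3 = -46 - 48 = -94
j: 16·32 - 47·1 = 512 - 47 = 465
k: 47·3 - (-46)·32 = 141 - (-1472) = 1613
AB × AC = (-94, 465, 1613)

(-94, 465, 1613)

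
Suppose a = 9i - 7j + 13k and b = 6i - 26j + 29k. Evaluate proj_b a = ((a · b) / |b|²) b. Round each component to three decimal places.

a · b = 9·6 + (-7)·(-26) + 13·29 = 54 + 182 + 377 = 613
|b|² = 36 + 676 + 841 = 1553
proj_b a = (613/1553) · (6, -26, 29) ≈ (2.368, -10.263, 11.447)

(2.368, -10.263, 11.447)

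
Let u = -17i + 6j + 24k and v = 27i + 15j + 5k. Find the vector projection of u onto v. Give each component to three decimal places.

(-6.867, -3.815, -1.272)

u · v = (-17)·27 + 6·15 + 24·5 = -459 + 90 + 120 = -249
|v|² = 729 + 225 + 25 = 979
proj_v u = (-249/979) · (27, 15, 5) ≈ (-6.867, -3.815, -1.272)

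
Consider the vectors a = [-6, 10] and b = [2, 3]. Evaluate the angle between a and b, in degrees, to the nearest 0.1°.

64.7

a · b = (-6)·2 + 10·3 = -12 + 30 = 18
|a|² = 36 + 100 = 136,  |a| = √136 ≈ 11.661904
|b|² = 4 + 9 = 13,  |b| = √13 ≈ 3.605551
cos θ = 18 / (11.661904 · 3.605551) ≈ 0.42809
θ = arccos(0.42809) ≈ 64.7°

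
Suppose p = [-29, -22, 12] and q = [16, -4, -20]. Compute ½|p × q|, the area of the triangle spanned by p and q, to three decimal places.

i: (-22)·(-20) - 12·(-4) = 440 - (-48) = 488
j: 12·16 - (-29)·(-20) = 192 - 580 = -388
k: (-29)·(-4) - (-22)·16 = 116 - (-352) = 468
p × q = (488, -388, 468)
|p × q| = √(488² + (-388)² + 468²) = √607712 ≈ 779.5588
area = ½ · 779.5588 ≈ 389.779

389.779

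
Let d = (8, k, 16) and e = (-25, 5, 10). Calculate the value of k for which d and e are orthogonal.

d · e = 8·(-25) + k·5 + 16·10 = -40 + 5k
Set equal to 0: 5k = 40, so k = 8.

8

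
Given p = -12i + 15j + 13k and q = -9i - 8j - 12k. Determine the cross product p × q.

(-76, -261, 231)

i: 15·(-12) - 13·(-8) = -180 - (-104) = -76
j: 13·(-9) - (-12)·(-12) = -117 - 144 = -261
k: (-12)·(-8) - 15·(-9) = 96 - (-135) = 231
p × q = (-76, -261, 231)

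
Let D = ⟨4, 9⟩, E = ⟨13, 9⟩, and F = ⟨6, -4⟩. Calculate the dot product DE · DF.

18

DE = E − D = (9, 0)
DF = F − D = (2, -13)
DE · DF = 9·2 + 0·(-13) = 18 + 0 = 18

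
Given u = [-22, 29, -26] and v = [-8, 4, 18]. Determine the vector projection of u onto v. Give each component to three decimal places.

u · v = (-22)·(-8) + 29·4 + (-26)·18 = 176 + 116 - 468 = -176
|v|² = 64 + 16 + 324 = 404
proj_v u = (-176/404) · (-8, 4, 18) ≈ (3.485, -1.743, -7.842)

(3.485, -1.743, -7.842)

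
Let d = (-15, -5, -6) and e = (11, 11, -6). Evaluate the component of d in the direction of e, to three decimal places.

-11.036

d · e = (-15)·11 + (-5)·11 + (-6)·(-6) = -165 - 55 + 36 = -184
|e| = √(121 + 121 + 36) = √278 ≈ 16.6733
comp_e d = -184 / √278 ≈ -11.036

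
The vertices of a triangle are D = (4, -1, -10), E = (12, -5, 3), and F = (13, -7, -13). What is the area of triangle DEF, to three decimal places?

83.853

DE = (8, -4, 13),  DF = (9, -6, -3)
i: (-4)·(-3) - 13·(-6) = 12 - (-78) = 90
j: 13·9 - 8·(-3) = 117 - (-24) = 141
k: 8·(-6) - (-4)·9 = -48 - (-36) = -12
DE × DF = (90, 141, -12)
|DE × DF| = √28125 ≈ 167.7051
area = ½ · 167.7051 ≈ 83.853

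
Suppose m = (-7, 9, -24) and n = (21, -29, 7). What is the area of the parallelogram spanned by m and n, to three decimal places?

779.686

i: 9·7 - (-24)·(-29) = 63 - 696 = -633
j: (-24)·21 - (-7)·7 = -504 - (-49) = -455
k: (-7)·(-29) - 9·21 = 203 - 189 = 14
m × n = (-633, -455, 14)
|m × n| = √((-633)² + (-455)² + 14²) = √607910 ≈ 779.6858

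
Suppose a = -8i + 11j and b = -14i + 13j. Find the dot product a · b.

255

a · b = (-8)·(-14) + 11·13 = 112 + 143 = 255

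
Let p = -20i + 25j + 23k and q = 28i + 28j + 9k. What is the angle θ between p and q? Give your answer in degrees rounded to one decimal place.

77.5

p · q = (-20)·28 + 25·28 + 23·9 = -560 + 700 + 207 = 347
|p|² = 400 + 625 + 529 = 1554,  |p| = √1554 ≈ 39.420807
|q|² = 784 + 784 + 81 = 1649,  |q| = √1649 ≈ 40.607881
cos θ = 347 / (39.420807 · 40.607881) ≈ 0.21677
θ = arccos(0.21677) ≈ 77.5°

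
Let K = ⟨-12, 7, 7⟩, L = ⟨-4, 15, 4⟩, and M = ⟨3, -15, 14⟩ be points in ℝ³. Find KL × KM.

(-10, -101, -296)

KL = (8, 8, -3)
KM = (15, -22, 7)
i: 8·7 - (-3)·(-22) = 56 - 66 = -10
j: (-3)·15 - 8·7 = -45 - 56 = -101
k: 8·(-22) - 8·15 = -176 - 120 = -296
KL × KM = (-10, -101, -296)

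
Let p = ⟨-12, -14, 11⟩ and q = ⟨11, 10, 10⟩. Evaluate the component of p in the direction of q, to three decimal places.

-9.042

p · q = (-12)·11 + (-14)·10 + 11·10 = -132 - 140 + 110 = -162
|q| = √(121 + 100 + 100) = √321 ≈ 17.9165
comp_q p = -162 / √321 ≈ -9.042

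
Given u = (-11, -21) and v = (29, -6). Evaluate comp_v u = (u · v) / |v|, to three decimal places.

u · v = (-11)·29 + (-21)·(-6) = -319 + 126 = -193
|v| = √(841 + 36) = √877 ≈ 29.6142
comp_v u = -193 / √877 ≈ -6.517

-6.517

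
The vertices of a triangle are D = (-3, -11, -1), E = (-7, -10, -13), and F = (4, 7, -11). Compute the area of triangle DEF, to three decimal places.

DE = (-4, 1, -12),  DF = (7, 18, -10)
i: 1·(-10) - (-12)·18 = -10 - (-216) = 206
j: (-12)·7 - (-4)·(-10) = -84 - 40 = -124
k: (-4)·18 - 1·7 = -72 - 7 = -79
DE × DF = (206, -124, -79)
|DE × DF| = √64053 ≈ 253.0869
area = ½ · 253.0869 ≈ 126.543

126.543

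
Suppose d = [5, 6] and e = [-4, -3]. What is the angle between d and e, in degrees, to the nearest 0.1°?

d · e = 5·(-4) + 6·(-3) = -20 - 18 = -38
|d|² = 25 + 36 = 61,  |d| = √61 ≈ 7.810250
|e|² = 16 + 9 = 25,  |e| = √25 ≈ 5.000000
cos θ = -38 / (7.810250 · 5.000000) ≈ -0.97308
θ = arccos(-0.97308) ≈ 166.7°

166.7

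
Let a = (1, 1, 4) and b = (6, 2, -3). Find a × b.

i: 1·(-3) - 4·2 = -3 - 8 = -11
j: 4·6 - 1·(-3) = 24 - (-3) = 27
k: 1·2 - 1·6 = 2 - 6 = -4
a × b = (-11, 27, -4)

(-11, 27, -4)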